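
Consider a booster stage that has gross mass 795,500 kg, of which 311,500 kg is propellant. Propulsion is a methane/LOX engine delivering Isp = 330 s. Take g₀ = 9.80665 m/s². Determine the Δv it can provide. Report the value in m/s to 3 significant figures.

v_e = Isp · g₀ = 330 × 9.80665 = 3236.2 m/s.
m_f = m₀ − m_prop = 795,500 − 311,500 = 484,000 kg.
Using Δv = v_e ln(m₀/m_f): Δv = v_e · ln(m₀/m_f) = 3236.2 × ln(1.644) = 3236.2 × 0.4969 ≈ 1608.0 m/s.

Δv ≈ 1610 m/s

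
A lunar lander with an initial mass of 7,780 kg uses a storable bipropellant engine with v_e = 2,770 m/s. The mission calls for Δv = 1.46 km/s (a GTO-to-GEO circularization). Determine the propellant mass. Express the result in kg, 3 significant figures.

From the ideal rocket equation, m₀/m_f = exp(Δv / v_e) = exp(1460 / 2770.0) = exp(0.5271) = 1.6940.
m_f = 7,780 / 1.6940 = 4,592.68 kg, so propellant = m₀ − m_f = 7,780 − 4,592.68 = 3,187.32 kg.

propellant mass ≈ 3190 kg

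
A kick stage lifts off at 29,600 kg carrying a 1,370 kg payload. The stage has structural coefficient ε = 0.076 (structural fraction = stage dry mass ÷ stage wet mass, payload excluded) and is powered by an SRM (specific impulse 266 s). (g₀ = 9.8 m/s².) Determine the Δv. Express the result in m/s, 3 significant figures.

Stage wet mass = m₀ − payload = 29,600 − 1,370 = 28,230 kg.
Stage dry mass = ε × stage wet mass = 0.076 × 28,230 = 2,145.48 kg.
Burnout mass m_f = stage dry + payload = 2,145.48 + 1,370 = 3,515.48 kg.
v_e = Isp · g₀ = 266 × 9.8 = 2606.8 m/s.
By the Tsiolkovsky rocket equation, Δv = v_e · ln(29,600/3,515.48) = 2606.8 × ln(8.42) = 2606.8 × 2.1306 ≈ 5554 m/s.

Δv ≈ 5550 m/s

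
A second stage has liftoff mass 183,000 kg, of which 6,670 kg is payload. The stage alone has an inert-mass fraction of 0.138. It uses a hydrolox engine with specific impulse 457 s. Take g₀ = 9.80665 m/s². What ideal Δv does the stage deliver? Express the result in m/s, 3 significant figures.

Stage wet mass = m₀ − payload = 183,000 − 6,670 = 176,330 kg.
Stage dry mass = ε × stage wet mass = 0.138 × 176,330 = 24,333.5 kg.
Burnout mass m_f = stage dry + payload = 24,333.5 + 6,670 = 31,003.5 kg.
v_e = Isp · g₀ = 457 × 9.80665 = 4481.6 m/s.
Δv = v_e · ln(183,000/31,003.5) = 4481.6 × ln(5.903) = 4481.6 × 1.7754 ≈ 7957 m/s.

Δv ≈ 7960 m/s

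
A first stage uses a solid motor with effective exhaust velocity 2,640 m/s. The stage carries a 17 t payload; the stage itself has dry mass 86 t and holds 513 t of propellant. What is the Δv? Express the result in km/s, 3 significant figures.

Δv ≈ 4.72 km/s

m₀ = payload + dry + propellant = 17 + 86 + 513 = 616 t.
m_f = payload + dry = 17 + 86 = 103 t.
Δv = v_e · ln(m₀/m_f) = 2640.0 × ln(5.981) = 2640.0 × 1.7885 ≈ 4721.7 m/s.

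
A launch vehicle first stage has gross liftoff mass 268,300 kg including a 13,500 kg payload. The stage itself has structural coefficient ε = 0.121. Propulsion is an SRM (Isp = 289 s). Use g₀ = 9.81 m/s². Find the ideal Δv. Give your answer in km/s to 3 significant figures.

Stage wet mass = m₀ − payload = 268,300 − 13,500 = 254,800 kg.
Stage dry mass = ε × stage wet mass = 0.121 × 254,800 = 30,830.8 kg.
Burnout mass m_f = stage dry + payload = 30,830.8 + 13,500 = 44,330.8 kg.
v_e = Isp · g₀ = 289 × 9.81 = 2835.1 m/s.
Δv = v_e · ln(268,300/44,330.8) = 2835.1 × ln(6.052) = 2835.1 × 1.8004 ≈ 5104 m/s.

Δv ≈ 5.10 km/s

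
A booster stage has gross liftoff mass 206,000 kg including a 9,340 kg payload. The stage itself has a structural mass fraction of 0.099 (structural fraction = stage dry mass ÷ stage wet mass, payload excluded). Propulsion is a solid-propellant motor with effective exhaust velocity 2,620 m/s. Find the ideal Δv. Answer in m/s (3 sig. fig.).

Δv ≈ 5150 m/s

Stage wet mass = m₀ − payload = 206,000 − 9,340 = 196,660 kg.
Stage dry mass = ε × stage wet mass = 0.099 × 196,660 = 19,469.3 kg.
Burnout mass m_f = stage dry + payload = 19,469.3 + 9,340 = 28,809.3 kg.
Using Δv = v_e ln(m₀/m_f): Δv = v_e · ln(206,000/28,809.3) = 2620.0 × ln(7.15) = 2620.0 × 1.9672 ≈ 5154 m/s.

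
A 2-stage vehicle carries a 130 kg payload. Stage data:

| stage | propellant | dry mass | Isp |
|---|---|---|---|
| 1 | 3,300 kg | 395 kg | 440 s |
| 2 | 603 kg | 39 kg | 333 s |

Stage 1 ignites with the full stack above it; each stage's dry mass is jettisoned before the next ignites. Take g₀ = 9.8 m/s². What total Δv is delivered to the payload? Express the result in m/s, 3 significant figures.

Δv ≈ 10700 m/s

Ignition mass of stage 1 = 3,300+395 + 603+39 + 130 = 4,467 kg.
Stage 1: m₀ = 4,467 kg, m_f = 4,467 − 3,300 = 1,167 kg; Δv = 440×9.8×ln(3.828) = 4312.0×1.3423 ≈ 5788 m/s.
Stage 2: m₀ = 772 kg, m_f = 772 − 603 = 169 kg; Δv = 333×9.8×ln(4.568) = 3263.4×1.5191 ≈ 4957 m/s.
Total Δv = 5788 + 4957 = 10745 m/s.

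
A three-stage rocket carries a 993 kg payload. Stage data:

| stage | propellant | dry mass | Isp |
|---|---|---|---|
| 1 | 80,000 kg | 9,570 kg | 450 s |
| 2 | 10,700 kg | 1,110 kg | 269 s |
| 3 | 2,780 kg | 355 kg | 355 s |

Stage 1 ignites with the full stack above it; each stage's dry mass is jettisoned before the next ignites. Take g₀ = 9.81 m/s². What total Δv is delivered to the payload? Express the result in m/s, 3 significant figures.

Δv ≈ 13100 m/s

Ignition mass of stage 1 = 80,000+9,570 + 10,700+1,110 + 2,780+355 + 993 = 105,508 kg.
Stage 1: m₀ = 105,508 kg, m_f = 105,508 − 80,000 = 25,508 kg; Δv = 450×9.81×ln(4.136) = 4414.5×1.4198 ≈ 6268 m/s.
Stage 2: m₀ = 15,938 kg, m_f = 15,938 − 10,700 = 5,238 kg; Δv = 269×9.81×ln(3.043) = 2638.9×1.1128 ≈ 2936 m/s.
Stage 3: m₀ = 4,128 kg, m_f = 4,128 − 2,780 = 1,348 kg; Δv = 355×9.81×ln(3.062) = 3482.6×1.1192 ≈ 3898 m/s.
Total Δv = 6268 + 2936 + 3898 = 13102 m/s.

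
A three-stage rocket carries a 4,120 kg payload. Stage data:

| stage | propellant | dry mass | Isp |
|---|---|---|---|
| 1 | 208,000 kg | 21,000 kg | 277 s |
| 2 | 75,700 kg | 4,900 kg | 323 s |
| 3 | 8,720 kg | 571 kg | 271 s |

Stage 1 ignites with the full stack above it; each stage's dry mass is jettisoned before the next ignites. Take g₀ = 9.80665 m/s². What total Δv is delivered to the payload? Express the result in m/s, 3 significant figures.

Δv ≈ 10800 m/s

Ignition mass of stage 1 = 208,000+21,000 + 75,700+4,900 + 8,720+571 + 4,120 = 323,011 kg.
Stage 1: m₀ = 323,011 kg, m_f = 323,011 − 208,000 = 115,011 kg; Δv = 277×9.80665×ln(2.809) = 2716.4×1.0327 ≈ 2805 m/s.
Stage 2: m₀ = 94,011 kg, m_f = 94,011 − 75,700 = 18,311 kg; Δv = 323×9.80665×ln(5.134) = 3167.5×1.6359 ≈ 5182 m/s.
Stage 3: m₀ = 13,411 kg, m_f = 13,411 − 8,720 = 4,691 kg; Δv = 271×9.80665×ln(2.859) = 2657.6×1.0504 ≈ 2792 m/s.
Total Δv = 2805 + 5182 + 2792 = 10779 m/s.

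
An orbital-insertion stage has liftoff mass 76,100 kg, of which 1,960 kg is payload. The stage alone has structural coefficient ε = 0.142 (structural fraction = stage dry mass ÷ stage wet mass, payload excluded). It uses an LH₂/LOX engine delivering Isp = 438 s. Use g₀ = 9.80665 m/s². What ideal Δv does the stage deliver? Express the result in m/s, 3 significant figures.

Stage wet mass = m₀ − payload = 76,100 − 1,960 = 74,140 kg.
Stage dry mass = ε × stage wet mass = 0.142 × 74,140 = 10,527.9 kg.
Burnout mass m_f = stage dry + payload = 10,527.9 + 1,960 = 12,487.9 kg.
v_e = Isp · g₀ = 438 × 9.80665 = 4295.3 m/s.
From the ideal rocket equation, Δv = v_e · ln(76,100/12,487.9) = 4295.3 × ln(6.094) = 4295.3 × 1.8073 ≈ 7763 m/s.

Δv ≈ 7760 m/s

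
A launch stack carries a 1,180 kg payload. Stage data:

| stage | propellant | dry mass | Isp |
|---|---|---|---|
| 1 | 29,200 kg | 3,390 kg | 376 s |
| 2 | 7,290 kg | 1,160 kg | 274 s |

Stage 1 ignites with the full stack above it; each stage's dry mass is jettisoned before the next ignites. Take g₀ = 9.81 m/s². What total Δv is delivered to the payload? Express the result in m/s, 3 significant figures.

Δv ≈ 8140 m/s

Ignition mass of stage 1 = 29,200+3,390 + 7,290+1,160 + 1,180 = 42,220 kg.
Stage 1: m₀ = 42,220 kg, m_f = 42,220 − 29,200 = 13,020 kg; Δv = 376×9.81×ln(3.243) = 3688.6×1.1764 ≈ 4339 m/s.
Stage 2: m₀ = 9,630 kg, m_f = 9,630 − 7,290 = 2,340 kg; Δv = 274×9.81×ln(4.115) = 2687.9×1.4147 ≈ 3803 m/s.
Total Δv = 4339 + 3803 = 8142 m/s.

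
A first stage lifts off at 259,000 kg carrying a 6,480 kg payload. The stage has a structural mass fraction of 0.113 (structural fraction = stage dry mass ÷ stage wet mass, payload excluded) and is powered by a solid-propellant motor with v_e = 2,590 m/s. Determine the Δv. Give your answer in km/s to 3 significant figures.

Δv ≈ 5.18 km/s

Stage wet mass = m₀ − payload = 259,000 − 6,480 = 252,520 kg.
Stage dry mass = ε × stage wet mass = 0.113 × 252,520 = 28,534.8 kg.
Burnout mass m_f = stage dry + payload = 28,534.8 + 6,480 = 35,014.8 kg.
From the ideal rocket equation, Δv = v_e · ln(259,000/35,014.8) = 2590.0 × ln(7.397) = 2590.0 × 2.0011 ≈ 5183 m/s.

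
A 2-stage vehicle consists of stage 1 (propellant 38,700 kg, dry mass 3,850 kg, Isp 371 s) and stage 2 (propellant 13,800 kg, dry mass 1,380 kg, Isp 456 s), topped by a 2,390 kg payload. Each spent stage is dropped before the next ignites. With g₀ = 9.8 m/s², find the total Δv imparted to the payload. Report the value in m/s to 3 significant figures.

Ignition mass of stage 1 = 38,700+3,850 + 13,800+1,380 + 2,390 = 60,120 kg.
Stage 1: m₀ = 60,120 kg, m_f = 60,120 − 38,700 = 21,420 kg; Δv = 371×9.8×ln(2.807) = 3635.8×1.0320 ≈ 3752 m/s.
Stage 2: m₀ = 17,570 kg, m_f = 17,570 − 13,800 = 3,770 kg; Δv = 456×9.8×ln(4.66) = 4468.8×1.5391 ≈ 6878 m/s.
Total Δv = 3752 + 6878 = 10630 m/s.

Δv ≈ 10600 m/s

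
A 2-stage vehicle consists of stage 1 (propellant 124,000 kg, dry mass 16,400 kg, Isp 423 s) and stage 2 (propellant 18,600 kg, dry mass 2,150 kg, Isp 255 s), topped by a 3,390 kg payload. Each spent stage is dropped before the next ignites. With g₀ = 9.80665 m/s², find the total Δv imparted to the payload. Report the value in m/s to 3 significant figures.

Δv ≈ 9490 m/s

Ignition mass of stage 1 = 124,000+16,400 + 18,600+2,150 + 3,390 = 164,540 kg.
Stage 1: m₀ = 164,540 kg, m_f = 164,540 − 124,000 = 40,540 kg; Δv = 423×9.80665×ln(4.059) = 4148.2×1.4009 ≈ 5811 m/s.
Stage 2: m₀ = 24,140 kg, m_f = 24,140 − 18,600 = 5,540 kg; Δv = 255×9.80665×ln(4.357) = 2500.7×1.4719 ≈ 3681 m/s.
Total Δv = 5811 + 3681 = 9492 m/s.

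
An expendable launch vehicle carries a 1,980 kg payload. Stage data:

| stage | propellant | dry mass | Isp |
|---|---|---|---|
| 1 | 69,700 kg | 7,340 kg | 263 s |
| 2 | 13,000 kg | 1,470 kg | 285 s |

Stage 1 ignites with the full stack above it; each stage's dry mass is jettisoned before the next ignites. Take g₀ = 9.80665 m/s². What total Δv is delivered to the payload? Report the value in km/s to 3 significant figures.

Ignition mass of stage 1 = 69,700+7,340 + 13,000+1,470 + 1,980 = 93,490 kg.
Stage 1: m₀ = 93,490 kg, m_f = 93,490 − 69,700 = 23,790 kg; Δv = 263×9.80665×ln(3.93) = 2579.1×1.3686 ≈ 3530 m/s.
Stage 2: m₀ = 16,450 kg, m_f = 16,450 − 13,000 = 3,450 kg; Δv = 285×9.80665×ln(4.768) = 2794.9×1.5620 ≈ 4365 m/s.
Total Δv = 3530 + 4365 = 7895 m/s.

Δv ≈ 7.90 km/s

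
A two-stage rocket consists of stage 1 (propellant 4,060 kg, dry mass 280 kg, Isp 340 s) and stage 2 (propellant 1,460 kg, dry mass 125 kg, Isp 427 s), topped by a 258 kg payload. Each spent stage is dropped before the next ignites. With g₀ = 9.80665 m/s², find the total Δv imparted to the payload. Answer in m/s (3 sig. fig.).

Δv ≈ 10100 m/s

Ignition mass of stage 1 = 4,060+280 + 1,460+125 + 258 = 6,183 kg.
Stage 1: m₀ = 6,183 kg, m_f = 6,183 − 4,060 = 2,123 kg; Δv = 340×9.80665×ln(2.912) = 3334.3×1.0690 ≈ 3564 m/s.
Stage 2: m₀ = 1,843 kg, m_f = 1,843 − 1,460 = 383 kg; Δv = 427×9.80665×ln(4.812) = 4187.4×1.5711 ≈ 6579 m/s.
Total Δv = 3564 + 6579 = 10143 m/s.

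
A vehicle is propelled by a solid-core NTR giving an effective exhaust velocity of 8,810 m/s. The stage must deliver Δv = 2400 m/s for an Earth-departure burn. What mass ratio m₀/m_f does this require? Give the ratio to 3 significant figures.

From the ideal rocket equation, m₀/m_f = exp(Δv / v_e) = exp(2400 / 8810.0) = exp(0.2724) = 1.3131.

mass ratio ≈ 1.31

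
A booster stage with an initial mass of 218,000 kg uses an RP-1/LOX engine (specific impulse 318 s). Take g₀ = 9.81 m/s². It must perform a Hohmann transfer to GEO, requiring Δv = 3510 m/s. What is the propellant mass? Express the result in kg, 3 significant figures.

propellant mass ≈ 147000 kg

v_e = Isp · g₀ = 318 × 9.81 = 3119.6 m/s.
Rocket equation: m₀/m_f = exp(Δv / v_e) = exp(3510 / 3119.6) = exp(1.1252) = 3.0807.
m_f = 218,000 / 3.0807 = 70,763.1 kg, so propellant = m₀ − m_f = 218,000 − 70,763.1 = 147,236.9 kg.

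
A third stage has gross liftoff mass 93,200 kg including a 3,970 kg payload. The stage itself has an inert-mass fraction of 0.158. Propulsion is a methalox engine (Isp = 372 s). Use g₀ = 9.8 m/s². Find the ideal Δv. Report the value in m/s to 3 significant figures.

Δv ≈ 5980 m/s

Stage wet mass = m₀ − payload = 93,200 − 3,970 = 89,230 kg.
Stage dry mass = ε × stage wet mass = 0.158 × 89,230 = 14,098.3 kg.
Burnout mass m_f = stage dry + payload = 14,098.3 + 3,970 = 18,068.3 kg.
v_e = Isp · g₀ = 372 × 9.8 = 3645.6 m/s.
Rocket equation: Δv = v_e · ln(93,200/18,068.3) = 3645.6 × ln(5.158) = 3645.6 × 1.6406 ≈ 5981 m/s.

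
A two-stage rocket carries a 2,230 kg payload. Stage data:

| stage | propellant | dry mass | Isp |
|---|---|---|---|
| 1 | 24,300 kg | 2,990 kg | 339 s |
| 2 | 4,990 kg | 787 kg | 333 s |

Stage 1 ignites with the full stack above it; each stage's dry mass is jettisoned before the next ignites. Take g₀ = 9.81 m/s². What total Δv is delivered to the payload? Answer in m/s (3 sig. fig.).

Δv ≈ 7070 m/s

Ignition mass of stage 1 = 24,300+2,990 + 4,990+787 + 2,230 = 35,297 kg.
Stage 1: m₀ = 35,297 kg, m_f = 35,297 − 24,300 = 10,997 kg; Δv = 339×9.81×ln(3.21) = 3325.6×1.1662 ≈ 3878 m/s.
Stage 2: m₀ = 8,007 kg, m_f = 8,007 − 4,990 = 3,017 kg; Δv = 333×9.81×ln(2.654) = 3266.7×0.9761 ≈ 3189 m/s.
Total Δv = 3878 + 3189 = 7067 m/s.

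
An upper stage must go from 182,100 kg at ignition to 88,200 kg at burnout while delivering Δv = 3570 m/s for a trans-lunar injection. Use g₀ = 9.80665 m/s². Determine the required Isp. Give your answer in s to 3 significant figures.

ln(m₀/m_f) = ln(182100/88200) = ln(2.065) = 0.7249.
v_e = Δv / ln(m₀/m_f) = 3570 / 0.7249 = 4924.5 m/s.
Isp = v_e / g₀ = 4924.5 / 9.80665 = 502.2 s.

Isp ≈ 502 s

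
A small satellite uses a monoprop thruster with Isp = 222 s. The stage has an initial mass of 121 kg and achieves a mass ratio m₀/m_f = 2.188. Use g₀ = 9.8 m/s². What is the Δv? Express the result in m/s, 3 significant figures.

v_e = Isp · g₀ = 222 × 9.8 = 2175.6 m/s.
Δv = v_e · ln(2.188) = 2175.6 × 0.7830 ≈ 1703.5 m/s.

Δv ≈ 1700 m/s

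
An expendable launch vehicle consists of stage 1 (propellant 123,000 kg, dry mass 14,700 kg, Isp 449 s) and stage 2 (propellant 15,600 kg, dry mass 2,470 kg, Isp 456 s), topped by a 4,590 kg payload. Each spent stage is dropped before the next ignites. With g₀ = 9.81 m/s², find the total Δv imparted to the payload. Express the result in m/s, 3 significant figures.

Ignition mass of stage 1 = 123,000+14,700 + 15,600+2,470 + 4,590 = 160,360 kg.
Stage 1: m₀ = 160,360 kg, m_f = 160,360 − 123,000 = 37,360 kg; Δv = 449×9.81×ln(4.292) = 4404.7×1.4568 ≈ 6417 m/s.
Stage 2: m₀ = 22,660 kg, m_f = 22,660 − 15,600 = 7,060 kg; Δv = 456×9.81×ln(3.21) = 4473.4×1.1662 ≈ 5217 m/s.
Total Δv = 6417 + 5217 = 11634 m/s.

Δv ≈ 11600 m/s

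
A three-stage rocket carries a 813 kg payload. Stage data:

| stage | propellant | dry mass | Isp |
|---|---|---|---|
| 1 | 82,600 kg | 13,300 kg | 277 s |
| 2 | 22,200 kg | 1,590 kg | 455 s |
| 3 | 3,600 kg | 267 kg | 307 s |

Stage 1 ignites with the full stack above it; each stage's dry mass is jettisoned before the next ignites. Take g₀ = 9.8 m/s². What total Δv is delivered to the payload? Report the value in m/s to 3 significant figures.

Δv ≈ 14100 m/s

Ignition mass of stage 1 = 82,600+13,300 + 22,200+1,590 + 3,600+267 + 813 = 124,370 kg.
Stage 1: m₀ = 124,370 kg, m_f = 124,370 − 82,600 = 41,770 kg; Δv = 277×9.8×ln(2.977) = 2714.6×1.0911 ≈ 2962 m/s.
Stage 2: m₀ = 28,470 kg, m_f = 28,470 − 22,200 = 6,270 kg; Δv = 455×9.8×ln(4.541) = 4459.0×1.5131 ≈ 6747 m/s.
Stage 3: m₀ = 4,680 kg, m_f = 4,680 − 3,600 = 1,080 kg; Δv = 307×9.8×ln(4.333) = 3008.6×1.4663 ≈ 4412 m/s.
Total Δv = 2962 + 6747 + 4412 = 14121 m/s.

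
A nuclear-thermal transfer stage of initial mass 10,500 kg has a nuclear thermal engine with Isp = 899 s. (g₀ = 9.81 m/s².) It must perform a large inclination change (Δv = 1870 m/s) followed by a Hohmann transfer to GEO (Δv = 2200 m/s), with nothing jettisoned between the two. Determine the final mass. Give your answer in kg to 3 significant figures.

v_e = Isp · g₀ = 899 × 9.81 = 8819.2 m/s.
After the first burn: m = 10500 × exp(−1870/8819.2) = 10500 × 0.80893 = 8,493.77 kg.
After the second burn: m = 8,493.77 × exp(−2200/8819.2) = 8,493.77 × 0.77922 = 6,618.52 kg.

final mass ≈ 6620 kg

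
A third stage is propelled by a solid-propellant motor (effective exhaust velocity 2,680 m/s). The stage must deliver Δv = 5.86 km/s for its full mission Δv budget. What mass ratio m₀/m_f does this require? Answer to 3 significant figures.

mass ratio ≈ 8.90

By the Tsiolkovsky rocket equation, m₀/m_f = exp(Δv / v_e) = exp(5860 / 2680.0) = exp(2.1866) = 8.9046.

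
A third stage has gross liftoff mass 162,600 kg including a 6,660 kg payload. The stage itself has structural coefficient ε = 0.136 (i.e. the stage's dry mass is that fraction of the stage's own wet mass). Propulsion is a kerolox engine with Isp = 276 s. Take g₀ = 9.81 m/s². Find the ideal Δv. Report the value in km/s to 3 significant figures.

Stage wet mass = m₀ − payload = 162,600 − 6,660 = 155,940 kg.
Stage dry mass = ε × stage wet mass = 0.136 × 155,940 = 21,207.8 kg.
Burnout mass m_f = stage dry + payload = 21,207.8 + 6,660 = 27,867.8 kg.
v_e = Isp · g₀ = 276 × 9.81 = 2707.6 m/s.
Δv = v_e · ln(162,600/27,867.8) = 2707.6 × ln(5.835) = 2707.6 × 1.7638 ≈ 4776 m/s.

Δv ≈ 4.78 km/s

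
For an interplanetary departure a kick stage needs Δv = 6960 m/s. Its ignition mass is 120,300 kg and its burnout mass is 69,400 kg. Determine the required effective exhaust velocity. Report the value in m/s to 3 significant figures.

ln(m₀/m_f) = ln(120300/69400) = ln(1.733) = 0.5501.
v_e = Δv / ln(m₀/m_f) = 6960 / 0.5501 = 12652.2 m/s.

v_e ≈ 12700 m/s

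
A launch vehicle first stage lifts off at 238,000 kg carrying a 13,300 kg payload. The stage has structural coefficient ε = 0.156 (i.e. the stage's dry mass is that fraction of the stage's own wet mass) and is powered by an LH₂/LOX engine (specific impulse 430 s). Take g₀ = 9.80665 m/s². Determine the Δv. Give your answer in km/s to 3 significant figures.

Stage wet mass = m₀ − payload = 238,000 − 13,300 = 224,700 kg.
Stage dry mass = ε × stage wet mass = 0.156 × 224,700 = 35,053.2 kg.
Burnout mass m_f = stage dry + payload = 35,053.2 + 13,300 = 48,353.2 kg.
v_e = Isp · g₀ = 430 × 9.80665 = 4216.9 m/s.
Rocket equation: Δv = v_e · ln(238,000/48,353.2) = 4216.9 × ln(4.922) = 4216.9 × 1.5937 ≈ 6721 m/s.

Δv ≈ 6.72 km/s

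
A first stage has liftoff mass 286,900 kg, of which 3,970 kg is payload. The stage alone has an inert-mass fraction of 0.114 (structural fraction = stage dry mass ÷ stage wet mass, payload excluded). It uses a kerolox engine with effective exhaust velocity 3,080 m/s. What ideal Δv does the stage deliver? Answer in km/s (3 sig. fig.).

Stage wet mass = m₀ − payload = 286,900 − 3,970 = 282,930 kg.
Stage dry mass = ε × stage wet mass = 0.114 × 282,930 = 32,254 kg.
Burnout mass m_f = stage dry + payload = 32,254 + 3,970 = 36,224 kg.
Rocket equation: Δv = v_e · ln(286,900/36,224) = 3080.0 × ln(7.92) = 3080.0 × 2.0694 ≈ 6374 m/s.

Δv ≈ 6.37 km/s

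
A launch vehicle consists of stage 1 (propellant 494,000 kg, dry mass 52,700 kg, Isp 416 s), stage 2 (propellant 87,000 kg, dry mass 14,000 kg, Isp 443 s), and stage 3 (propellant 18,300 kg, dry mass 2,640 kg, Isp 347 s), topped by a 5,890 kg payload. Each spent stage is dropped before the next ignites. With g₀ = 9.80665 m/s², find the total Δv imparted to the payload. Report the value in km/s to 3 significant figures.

Δv ≈ 14.2 km/s

Ignition mass of stage 1 = 494,000+52,700 + 87,000+14,000 + 18,300+2,640 + 5,890 = 674,530 kg.
Stage 1: m₀ = 674,530 kg, m_f = 674,530 − 494,000 = 180,530 kg; Δv = 416×9.80665×ln(3.736) = 4079.6×1.3181 ≈ 5377 m/s.
Stage 2: m₀ = 127,830 kg, m_f = 127,830 − 87,000 = 40,830 kg; Δv = 443×9.80665×ln(3.131) = 4344.3×1.1413 ≈ 4958 m/s.
Stage 3: m₀ = 26,830 kg, m_f = 26,830 − 18,300 = 8,530 kg; Δv = 347×9.80665×ln(3.145) = 3402.9×1.1459 ≈ 3899 m/s.
Total Δv = 5377 + 4958 + 3899 = 14234 m/s.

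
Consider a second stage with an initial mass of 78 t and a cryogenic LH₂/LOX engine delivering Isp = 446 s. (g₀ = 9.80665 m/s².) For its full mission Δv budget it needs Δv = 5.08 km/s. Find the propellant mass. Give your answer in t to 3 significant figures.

v_e = Isp · g₀ = 446 × 9.80665 = 4373.8 m/s.
By the Tsiolkovsky rocket equation, m₀/m_f = exp(Δv / v_e) = exp(5080 / 4373.8) = exp(1.1615) = 3.1946.
m_f = 78 / 3.1946 = 24.4162 t, so propellant = m₀ − m_f = 78 − 24.4162 = 53.5838 t.

propellant mass ≈ 53.6 t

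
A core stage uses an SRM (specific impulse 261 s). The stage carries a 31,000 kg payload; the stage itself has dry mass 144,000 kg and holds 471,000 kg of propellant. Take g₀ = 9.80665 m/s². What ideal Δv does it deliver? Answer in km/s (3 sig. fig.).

v_e = Isp · g₀ = 261 × 9.80665 = 2559.5 m/s.
m₀ = payload + dry + propellant = 31,000 + 144,000 + 471,000 = 646,000 kg.
m_f = payload + dry = 31,000 + 144,000 = 175,000 kg.
By the Tsiolkovsky rocket equation, Δv = v_e · ln(m₀/m_f) = 2559.5 × ln(3.691) = 2559.5 × 1.3060 ≈ 3342.8 m/s.

Δv ≈ 3.34 km/s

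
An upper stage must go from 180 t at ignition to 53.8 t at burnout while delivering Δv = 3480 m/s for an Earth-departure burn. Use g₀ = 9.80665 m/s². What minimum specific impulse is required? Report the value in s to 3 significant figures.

ln(m₀/m_f) = ln(180000/53800) = ln(3.346) = 1.2077.
Rocket equation: v_e = Δv / ln(m₀/m_f) = 3480 / 1.2077 = 2881.5 m/s.
Isp = v_e / g₀ = 2881.5 / 9.80665 = 293.8 s.

Isp ≈ 294 s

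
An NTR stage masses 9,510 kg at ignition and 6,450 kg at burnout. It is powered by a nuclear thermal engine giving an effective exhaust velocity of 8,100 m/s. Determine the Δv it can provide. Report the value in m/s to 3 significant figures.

Δv ≈ 3140 m/s

From the ideal rocket equation, Δv = v_e · ln(m₀/m_f) = 8100.0 × ln(1.474) = 8100.0 × 0.3883 ≈ 3144.9 m/s.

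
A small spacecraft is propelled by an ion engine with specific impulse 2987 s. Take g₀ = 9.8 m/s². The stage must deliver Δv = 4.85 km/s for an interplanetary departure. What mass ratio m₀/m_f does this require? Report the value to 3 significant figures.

v_e = Isp · g₀ = 2987 × 9.8 = 29272.6 m/s.
m₀/m_f = exp(Δv / v_e) = exp(4850 / 29272.6) = exp(0.1657) = 1.1802.

mass ratio ≈ 1.18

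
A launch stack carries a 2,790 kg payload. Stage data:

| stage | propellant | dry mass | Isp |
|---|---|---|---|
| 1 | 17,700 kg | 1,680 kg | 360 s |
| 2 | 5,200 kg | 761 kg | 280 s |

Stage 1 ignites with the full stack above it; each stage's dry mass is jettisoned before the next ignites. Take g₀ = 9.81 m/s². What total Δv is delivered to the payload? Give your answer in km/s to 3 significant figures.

Δv ≈ 5.98 km/s

Ignition mass of stage 1 = 17,700+1,680 + 5,200+761 + 2,790 = 28,131 kg.
Stage 1: m₀ = 28,131 kg, m_f = 28,131 − 17,700 = 10,431 kg; Δv = 360×9.81×ln(2.697) = 3531.6×0.9921 ≈ 3504 m/s.
Stage 2: m₀ = 8,751 kg, m_f = 8,751 − 5,200 = 3,551 kg; Δv = 280×9.81×ln(2.464) = 2746.8×0.9019 ≈ 2477 m/s.
Total Δv = 3504 + 2477 = 5981 m/s.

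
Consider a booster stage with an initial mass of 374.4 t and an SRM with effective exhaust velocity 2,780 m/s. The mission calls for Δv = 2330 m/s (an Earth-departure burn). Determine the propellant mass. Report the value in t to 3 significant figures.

propellant mass ≈ 212 t

m₀/m_f = exp(Δv / v_e) = exp(2330 / 2780.0) = exp(0.8381) = 2.3120.
m_f = 374.4 / 2.3120 = 161.938 t, so propellant = m₀ − m_f = 374.4 − 161.938 = 212.462 t.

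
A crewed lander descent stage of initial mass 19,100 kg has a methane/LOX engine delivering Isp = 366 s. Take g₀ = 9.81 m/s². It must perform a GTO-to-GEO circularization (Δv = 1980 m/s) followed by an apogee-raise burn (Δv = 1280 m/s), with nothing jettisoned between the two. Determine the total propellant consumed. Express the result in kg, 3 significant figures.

v_e = Isp · g₀ = 366 × 9.81 = 3590.5 m/s.
After the first burn: m = 19100 × exp(−1980/3590.5) = 19100 × 0.57611 = 11,003.7 kg.
After the second burn: m = 11,003.7 × exp(−1280/3590.5) = 11,003.7 × 0.70012 = 7,703.91 kg.
Total propellant = m₀ − m_final = 19100 − 7,703.91 = 11,396.09 kg.

total propellant consumed ≈ 11400 kg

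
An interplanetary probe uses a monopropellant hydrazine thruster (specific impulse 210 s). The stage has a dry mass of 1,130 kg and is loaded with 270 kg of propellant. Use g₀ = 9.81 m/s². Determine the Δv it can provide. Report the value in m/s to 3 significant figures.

Δv ≈ 441 m/s

v_e = Isp · g₀ = 210 × 9.81 = 2060.1 m/s.
m₀ = m_dry + m_prop = 1,130 + 270 = 1,400 kg.
From the ideal rocket equation, Δv = v_e · ln(m₀/m_f) = 2060.1 × ln(1.239) = 2060.1 × 0.2143 ≈ 441.4 m/s.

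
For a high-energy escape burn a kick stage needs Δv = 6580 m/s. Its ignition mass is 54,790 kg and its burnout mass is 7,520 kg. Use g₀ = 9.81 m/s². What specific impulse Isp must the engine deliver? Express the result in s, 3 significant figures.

ln(m₀/m_f) = ln(54790/7520) = ln(7.286) = 1.9859.
v_e = Δv / ln(m₀/m_f) = 6580 / 1.9859 = 3313.3 m/s.
Isp = v_e / g₀ = 3313.3 / 9.81 = 337.7 s.

Isp ≈ 338 s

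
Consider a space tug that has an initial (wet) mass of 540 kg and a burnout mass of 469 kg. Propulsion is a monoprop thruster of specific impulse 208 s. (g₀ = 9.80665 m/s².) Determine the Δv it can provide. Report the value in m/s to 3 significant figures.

v_e = Isp · g₀ = 208 × 9.80665 = 2039.8 m/s.
Using Δv = v_e ln(m₀/m_f): Δv = v_e · ln(m₀/m_f) = 2039.8 × ln(1.151) = 2039.8 × 0.1410 ≈ 287.5 m/s.

Δv ≈ 288 m/s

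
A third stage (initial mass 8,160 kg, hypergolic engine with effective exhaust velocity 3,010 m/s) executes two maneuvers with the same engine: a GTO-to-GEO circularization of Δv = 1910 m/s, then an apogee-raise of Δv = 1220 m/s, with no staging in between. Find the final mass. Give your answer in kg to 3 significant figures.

After the first burn: m = 8160 × exp(−1910/3010.0) = 8160 × 0.53017 = 4,326.19 kg.
After the second burn: m = 4,326.19 × exp(−1220/3010.0) = 4,326.19 × 0.66677 = 2,884.57 kg.

final mass ≈ 2880 kg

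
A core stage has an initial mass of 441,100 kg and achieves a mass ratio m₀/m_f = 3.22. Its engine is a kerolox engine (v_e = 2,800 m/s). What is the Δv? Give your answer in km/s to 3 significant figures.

Δv = v_e · ln(3.22) = 2800.0 × 1.1694 ≈ 3274.3 m/s.

Δv ≈ 3.27 km/s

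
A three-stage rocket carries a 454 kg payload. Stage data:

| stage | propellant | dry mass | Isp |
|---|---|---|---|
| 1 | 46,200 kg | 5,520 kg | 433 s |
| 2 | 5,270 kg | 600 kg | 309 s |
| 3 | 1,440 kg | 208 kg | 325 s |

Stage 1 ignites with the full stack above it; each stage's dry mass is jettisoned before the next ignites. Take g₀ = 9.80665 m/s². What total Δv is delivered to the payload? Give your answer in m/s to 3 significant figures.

Δv ≈ 13300 m/s

Ignition mass of stage 1 = 46,200+5,520 + 5,270+600 + 1,440+208 + 454 = 59,692 kg.
Stage 1: m₀ = 59,692 kg, m_f = 59,692 − 46,200 = 13,492 kg; Δv = 433×9.80665×ln(4.424) = 4246.3×1.4871 ≈ 6315 m/s.
Stage 2: m₀ = 7,972 kg, m_f = 7,972 − 5,270 = 2,702 kg; Δv = 309×9.80665×ln(2.95) = 3030.3×1.0819 ≈ 3279 m/s.
Stage 3: m₀ = 2,102 kg, m_f = 2,102 − 1,440 = 662 kg; Δv = 325×9.80665×ln(3.175) = 3187.2×1.1554 ≈ 3682 m/s.
Total Δv = 6315 + 3279 + 3682 = 13276 m/s.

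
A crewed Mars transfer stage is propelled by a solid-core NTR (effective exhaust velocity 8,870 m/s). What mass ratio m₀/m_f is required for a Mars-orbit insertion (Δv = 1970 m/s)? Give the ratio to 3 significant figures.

m₀/m_f = exp(Δv / v_e) = exp(1970 / 8870.0) = exp(0.2221) = 1.2487.

mass ratio ≈ 1.25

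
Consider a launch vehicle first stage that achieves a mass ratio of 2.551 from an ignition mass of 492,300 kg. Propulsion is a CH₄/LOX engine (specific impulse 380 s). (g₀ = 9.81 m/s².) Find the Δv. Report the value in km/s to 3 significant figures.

v_e = Isp · g₀ = 380 × 9.81 = 3727.8 m/s.
Rocket equation: Δv = v_e · ln(2.551) = 3727.8 × 0.9365 ≈ 3491.0 m/s.

Δv ≈ 3.49 km/s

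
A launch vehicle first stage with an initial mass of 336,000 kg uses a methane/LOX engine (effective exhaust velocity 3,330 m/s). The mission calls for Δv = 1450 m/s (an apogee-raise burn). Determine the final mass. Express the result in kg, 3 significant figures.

final mass ≈ 217000 kg

Using Δv = v_e ln(m₀/m_f): m₀/m_f = exp(Δv / v_e) = exp(1450 / 3330.0) = exp(0.4354) = 1.5456.
m_f = m₀ / 1.5456 = 336,000 / 1.5456 = 217,391 kg.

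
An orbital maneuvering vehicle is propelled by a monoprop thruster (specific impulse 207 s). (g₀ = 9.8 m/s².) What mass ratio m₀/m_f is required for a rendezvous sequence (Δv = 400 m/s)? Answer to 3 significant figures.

mass ratio ≈ 1.22

v_e = Isp · g₀ = 207 × 9.8 = 2028.6 m/s.
By the Tsiolkovsky rocket equation, m₀/m_f = exp(Δv / v_e) = exp(400 / 2028.6) = exp(0.1972) = 1.2180.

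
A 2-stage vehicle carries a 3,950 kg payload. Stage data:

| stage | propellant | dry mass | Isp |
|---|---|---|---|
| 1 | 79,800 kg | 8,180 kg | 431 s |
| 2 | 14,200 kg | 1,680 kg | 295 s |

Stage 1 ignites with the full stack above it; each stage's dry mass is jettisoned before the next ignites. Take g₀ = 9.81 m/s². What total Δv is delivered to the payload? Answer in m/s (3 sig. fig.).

Δv ≈ 9340 m/s

Ignition mass of stage 1 = 79,800+8,180 + 14,200+1,680 + 3,950 = 107,810 kg.
Stage 1: m₀ = 107,810 kg, m_f = 107,810 − 79,800 = 28,010 kg; Δv = 431×9.81×ln(3.849) = 4228.1×1.3478 ≈ 5699 m/s.
Stage 2: m₀ = 19,830 kg, m_f = 19,830 − 14,200 = 5,630 kg; Δv = 295×9.81×ln(3.522) = 2894.0×1.2591 ≈ 3644 m/s.
Total Δv = 5699 + 3644 = 9343 m/s.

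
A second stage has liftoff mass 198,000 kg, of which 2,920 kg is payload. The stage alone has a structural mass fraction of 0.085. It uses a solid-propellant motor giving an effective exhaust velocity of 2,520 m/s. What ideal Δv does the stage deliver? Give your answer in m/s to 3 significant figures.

Δv ≈ 5840 m/s

Stage wet mass = m₀ − payload = 198,000 − 2,920 = 195,080 kg.
Stage dry mass = ε × stage wet mass = 0.085 × 195,080 = 16,581.8 kg.
Burnout mass m_f = stage dry + payload = 16,581.8 + 2,920 = 19,501.8 kg.
By the Tsiolkovsky rocket equation, Δv = v_e · ln(198,000/19,501.8) = 2520.0 × ln(10.15) = 2520.0 × 2.3178 ≈ 5841 m/s.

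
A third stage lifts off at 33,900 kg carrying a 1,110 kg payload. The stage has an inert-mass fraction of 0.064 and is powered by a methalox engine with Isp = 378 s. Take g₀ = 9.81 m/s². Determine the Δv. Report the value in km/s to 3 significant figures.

Δv ≈ 8.74 km/s

Stage wet mass = m₀ − payload = 33,900 − 1,110 = 32,790 kg.
Stage dry mass = ε × stage wet mass = 0.064 × 32,790 = 2,098.56 kg.
Burnout mass m_f = stage dry + payload = 2,098.56 + 1,110 = 3,208.56 kg.
v_e = Isp · g₀ = 378 × 9.81 = 3708.2 m/s.
Δv = v_e · ln(33,900/3,208.56) = 3708.2 × ln(10.57) = 3708.2 × 2.3576 ≈ 8742 m/s.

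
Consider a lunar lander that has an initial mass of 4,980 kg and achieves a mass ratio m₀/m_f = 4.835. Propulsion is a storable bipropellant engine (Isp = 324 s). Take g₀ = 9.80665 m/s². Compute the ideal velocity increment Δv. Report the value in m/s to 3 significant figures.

v_e = Isp · g₀ = 324 × 9.80665 = 3177.4 m/s.
Δv = v_e · ln(4.835) = 3177.4 × 1.5759 ≈ 5007.1 m/s.

Δv ≈ 5010 m/s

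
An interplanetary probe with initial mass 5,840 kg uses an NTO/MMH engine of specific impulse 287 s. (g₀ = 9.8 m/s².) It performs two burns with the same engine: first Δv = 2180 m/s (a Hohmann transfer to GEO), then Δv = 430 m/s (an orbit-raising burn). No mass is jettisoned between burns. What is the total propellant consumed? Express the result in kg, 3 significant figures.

total propellant consumed ≈ 3530 kg

v_e = Isp · g₀ = 287 × 9.8 = 2812.6 m/s.
After the first burn: m = 5840 × exp(−2180/2812.6) = 5840 × 0.46067 = 2,690.31 kg.
After the second burn: m = 2,690.31 × exp(−430/2812.6) = 2,690.31 × 0.85823 = 2,308.9 kg.
Total propellant = m₀ − m_final = 5840 − 2,308.9 = 3,531.1 kg.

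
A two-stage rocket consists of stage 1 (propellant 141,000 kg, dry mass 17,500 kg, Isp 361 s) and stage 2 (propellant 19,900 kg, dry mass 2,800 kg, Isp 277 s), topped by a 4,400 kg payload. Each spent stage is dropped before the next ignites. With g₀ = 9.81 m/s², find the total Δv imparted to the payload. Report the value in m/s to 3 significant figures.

Δv ≈ 8650 m/s

Ignition mass of stage 1 = 141,000+17,500 + 19,900+2,800 + 4,400 = 185,600 kg.
Stage 1: m₀ = 185,600 kg, m_f = 185,600 − 141,000 = 44,600 kg; Δv = 361×9.81×ln(4.161) = 3541.4×1.4259 ≈ 5050 m/s.
Stage 2: m₀ = 27,100 kg, m_f = 27,100 − 19,900 = 7,200 kg; Δv = 277×9.81×ln(3.764) = 2717.4×1.3255 ≈ 3602 m/s.
Total Δv = 5050 + 3602 = 8652 m/s.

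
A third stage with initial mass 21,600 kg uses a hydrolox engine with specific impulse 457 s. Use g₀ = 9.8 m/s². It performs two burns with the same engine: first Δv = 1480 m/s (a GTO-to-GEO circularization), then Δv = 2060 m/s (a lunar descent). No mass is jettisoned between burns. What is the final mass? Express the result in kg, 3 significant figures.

final mass ≈ 9800 kg

v_e = Isp · g₀ = 457 × 9.8 = 4478.6 m/s.
After the first burn: m = 21600 × exp(−1480/4478.6) = 21600 × 0.71859 = 15,521.5 kg.
After the second burn: m = 15,521.5 × exp(−2060/4478.6) = 15,521.5 × 0.63131 = 9,798.88 kg.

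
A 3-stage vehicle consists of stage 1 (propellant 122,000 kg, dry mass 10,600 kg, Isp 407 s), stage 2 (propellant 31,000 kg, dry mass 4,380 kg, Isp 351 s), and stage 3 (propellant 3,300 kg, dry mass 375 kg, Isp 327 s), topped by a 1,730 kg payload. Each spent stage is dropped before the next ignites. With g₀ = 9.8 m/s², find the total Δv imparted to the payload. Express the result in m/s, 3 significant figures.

Δv ≈ 12800 m/s

Ignition mass of stage 1 = 122,000+10,600 + 31,000+4,380 + 3,300+375 + 1,730 = 173,385 kg.
Stage 1: m₀ = 173,385 kg, m_f = 173,385 − 122,000 = 51,385 kg; Δv = 407×9.8×ln(3.374) = 3988.6×1.2162 ≈ 4851 m/s.
Stage 2: m₀ = 40,785 kg, m_f = 40,785 − 31,000 = 9,785 kg; Δv = 351×9.8×ln(4.168) = 3439.8×1.4275 ≈ 4910 m/s.
Stage 3: m₀ = 5,405 kg, m_f = 5,405 − 3,300 = 2,105 kg; Δv = 327×9.8×ln(2.568) = 3204.6×0.9430 ≈ 3022 m/s.
Total Δv = 4851 + 4910 + 3022 = 12783 m/s.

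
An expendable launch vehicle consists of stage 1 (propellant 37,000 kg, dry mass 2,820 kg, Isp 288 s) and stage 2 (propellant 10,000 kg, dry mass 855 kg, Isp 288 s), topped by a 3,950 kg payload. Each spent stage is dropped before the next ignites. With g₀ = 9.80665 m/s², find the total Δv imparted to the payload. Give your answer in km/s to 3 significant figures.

Δv ≈ 6.37 km/s

Ignition mass of stage 1 = 37,000+2,820 + 10,000+855 + 3,950 = 54,625 kg.
Stage 1: m₀ = 54,625 kg, m_f = 54,625 − 37,000 = 17,625 kg; Δv = 288×9.80665×ln(3.099) = 2824.3×1.1312 ≈ 3195 m/s.
Stage 2: m₀ = 14,805 kg, m_f = 14,805 − 10,000 = 4,805 kg; Δv = 288×9.80665×ln(3.081) = 2824.3×1.1253 ≈ 3178 m/s.
Total Δv = 3195 + 3178 = 6373 m/s.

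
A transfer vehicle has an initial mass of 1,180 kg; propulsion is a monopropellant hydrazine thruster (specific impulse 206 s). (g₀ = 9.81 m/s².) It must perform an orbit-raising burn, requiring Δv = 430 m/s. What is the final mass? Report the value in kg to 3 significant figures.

v_e = Isp · g₀ = 206 × 9.81 = 2020.9 m/s.
m₀/m_f = exp(Δv / v_e) = exp(430 / 2020.9) = exp(0.2128) = 1.2371.
m_f = m₀ / 1.2371 = 1,180 / 1.2371 = 953.844 kg.

final mass ≈ 954 kg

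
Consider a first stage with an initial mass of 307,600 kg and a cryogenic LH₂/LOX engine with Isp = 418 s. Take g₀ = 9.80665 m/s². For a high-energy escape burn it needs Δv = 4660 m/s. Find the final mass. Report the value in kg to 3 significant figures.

final mass ≈ 98700 kg

v_e = Isp · g₀ = 418 × 9.80665 = 4099.2 m/s.
By the Tsiolkovsky rocket equation, m₀/m_f = exp(Δv / v_e) = exp(4660 / 4099.2) = exp(1.1368) = 3.1168.
m_f = m₀ / 3.1168 = 307,600 / 3.1168 = 98,691 kg.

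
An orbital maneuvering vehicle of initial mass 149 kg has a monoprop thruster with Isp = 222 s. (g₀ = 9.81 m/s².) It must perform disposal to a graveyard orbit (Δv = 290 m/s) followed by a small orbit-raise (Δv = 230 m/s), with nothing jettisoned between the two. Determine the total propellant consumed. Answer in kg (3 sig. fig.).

total propellant consumed ≈ 31.6 kg

v_e = Isp · g₀ = 222 × 9.81 = 2177.8 m/s.
After the first burn: m = 149 × exp(−290/2177.8) = 149 × 0.87532 = 130.423 kg.
After the second burn: m = 130.423 × exp(−230/2177.8) = 130.423 × 0.89978 = 117.352 kg.
Total propellant = m₀ − m_final = 149 − 117.352 = 31.648 kg.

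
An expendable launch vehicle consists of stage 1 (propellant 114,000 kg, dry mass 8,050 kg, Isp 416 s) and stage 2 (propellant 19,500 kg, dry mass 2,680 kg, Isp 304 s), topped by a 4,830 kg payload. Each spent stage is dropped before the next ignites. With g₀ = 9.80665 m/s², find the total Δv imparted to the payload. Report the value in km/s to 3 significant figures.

Δv ≈ 9.72 km/s

Ignition mass of stage 1 = 114,000+8,050 + 19,500+2,680 + 4,830 = 149,060 kg.
Stage 1: m₀ = 149,060 kg, m_f = 149,060 − 114,000 = 35,060 kg; Δv = 416×9.80665×ln(4.252) = 4079.6×1.4473 ≈ 5904 m/s.
Stage 2: m₀ = 27,010 kg, m_f = 27,010 − 19,500 = 7,510 kg; Δv = 304×9.80665×ln(3.597) = 2981.2×1.2800 ≈ 3816 m/s.
Total Δv = 5904 + 3816 = 9720 m/s.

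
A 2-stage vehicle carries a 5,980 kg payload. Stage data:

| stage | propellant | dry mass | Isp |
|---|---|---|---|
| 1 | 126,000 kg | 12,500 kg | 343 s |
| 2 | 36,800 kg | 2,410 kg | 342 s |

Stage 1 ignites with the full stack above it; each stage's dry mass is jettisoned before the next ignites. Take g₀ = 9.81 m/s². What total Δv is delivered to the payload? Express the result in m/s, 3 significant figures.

Ignition mass of stage 1 = 126,000+12,500 + 36,800+2,410 + 5,980 = 183,690 kg.
Stage 1: m₀ = 183,690 kg, m_f = 183,690 − 126,000 = 57,690 kg; Δv = 343×9.81×ln(3.184) = 3364.8×1.1582 ≈ 3897 m/s.
Stage 2: m₀ = 45,190 kg, m_f = 45,190 − 36,800 = 8,390 kg; Δv = 342×9.81×ln(5.386) = 3355.0×1.6838 ≈ 5649 m/s.
Total Δv = 3897 + 5649 = 9546 m/s.

Δv ≈ 9550 m/s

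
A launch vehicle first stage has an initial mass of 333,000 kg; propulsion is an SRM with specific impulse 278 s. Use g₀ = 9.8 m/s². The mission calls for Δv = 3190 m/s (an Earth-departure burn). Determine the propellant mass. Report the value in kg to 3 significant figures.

v_e = Isp · g₀ = 278 × 9.8 = 2724.4 m/s.
m₀/m_f = exp(Δv / v_e) = exp(3190 / 2724.4) = exp(1.1709) = 3.2249.
m_f = 333,000 / 3.2249 = 103,259 kg, so propellant = m₀ − m_f = 333,000 − 103,259 = 229,741 kg.

propellant mass ≈ 230000 kg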